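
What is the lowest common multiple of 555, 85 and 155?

lcm(555, 85) = 555·85/gcd = 47175/5 = 9435
lcm(9435, 155) = 9435·155/gcd = 1462425/5 = 292485

292485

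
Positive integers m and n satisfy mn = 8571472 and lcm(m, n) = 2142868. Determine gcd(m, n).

gcd·lcm = product, so gcd = 8571472/2142868 = 4.

4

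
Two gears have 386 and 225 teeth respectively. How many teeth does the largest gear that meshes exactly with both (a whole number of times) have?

Euclid: 386 = 1·225 + 161; 225 = 1·161 + 64; 161 = 2·64 + 33; 64 = 1·33 + 31; 33 = 1·31 + 2; 31 = 15·2 + 1; 2 = 2·1 + 0. Last nonzero remainder: 1.

1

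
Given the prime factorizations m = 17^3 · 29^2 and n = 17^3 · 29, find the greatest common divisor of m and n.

142477

min exponent per shared prime: 17^3 · 29 = 142477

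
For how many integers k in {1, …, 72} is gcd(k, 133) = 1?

59

Prime factors of 133: 7, 19. Count integers ≤ 72 divisible by none of them.
By inclusion–exclusion: 72 − ⌊72/7⌋ − ⌊72/19⌋ + ⌊72/133⌋ = 59.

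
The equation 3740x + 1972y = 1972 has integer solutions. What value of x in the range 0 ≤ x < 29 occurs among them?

0

gcd(3740, 1972) = 68 (Euclid: 3740 = 1·1972 + 1768; 1972 = 1·1768 + 204; 1768 = 8·204 + 136; 204 = 1·136 + 68; 136 = 2·68 + 0), and 68 | 1972.
Extended Euclid: 3740·(-10) + 1972·(19) = 68. Scale by 29: x₀ = -290.
General solution x = x₀ + 29t; reducing mod 29 gives x = 0 (and y = 1).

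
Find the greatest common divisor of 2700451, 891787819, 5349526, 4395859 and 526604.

gcd(2700451, 891787819): 891787819 = 330·2700451 + 638989; 2700451 = 4·638989 + 144495; 638989 = 4·144495 + 61009; 144495 = 2·61009 + 22477; 61009 = 2·22477 + 16055; 22477 = 1·16055 + 6422; 16055 = 2·6422 + 3211; 6422 = 2·3211 + 0 → 3211
gcd(3211, 5349526): 5349526 = 1666·3211 + 0 → 3211
gcd(3211, 4395859): 4395859 = 1369·3211 + 0 → 3211
gcd(3211, 526604): 526604 = 164·3211 + 0 → 3211

3211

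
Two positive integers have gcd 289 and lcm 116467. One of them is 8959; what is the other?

u·v = gcd·lcm = 289·116467 = 33658963, so v = 33658963/8959 = 3757.

3757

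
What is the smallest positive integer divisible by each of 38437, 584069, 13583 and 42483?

1631304717

lcm(38437, 584069) = 38437·584069/gcd = 22449860153/289 = 77681177
lcm(77681177, 13583) = 77681177·13583/gcd = 1055143427191/13583 = 77681177
lcm(77681177, 42483) = 77681177·42483/gcd = 3300129442491/2023 = 1631304717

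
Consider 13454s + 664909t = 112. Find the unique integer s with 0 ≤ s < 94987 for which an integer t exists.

Euclid: 664909 = 49·13454 + 5663; 13454 = 2·5663 + 2128; 5663 = 2·2128 + 1407; 2128 = 1·1407 + 721; 1407 = 1·721 + 686; 721 = 1·686 + 35; 686 = 19·35 + 21; 35 = 1·21 + 14; 21 = 1·14 + 7; 14 = 2·7 + 0 → gcd = 7; 112 = 7·16.
Back-substitution yields 13454·(-37807) + 664909·(765) = 7, so one solution is s = -37807·16 = -604912, t = 765·16 = 12240.
Solutions in s differ by 664909/7 = 94987; the one in [0, 94987) is -604912 mod 94987 = 59997.

59997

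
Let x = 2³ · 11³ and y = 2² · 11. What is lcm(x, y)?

10648

max exponent per prime: 2³ · 11³ = 10648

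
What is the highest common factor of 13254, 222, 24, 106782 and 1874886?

gcd(13254, 222): 13254 = 59·222 + 156; 222 = 1·156 + 66; 156 = 2·66 + 24; 66 = 2·24 + 18; 24 = 1·18 + 6; 18 = 3·6 + 0 → 6
gcd(6, 24): 24 = 4·6 + 0 → 6
gcd(6, 106782): 106782 = 17797·6 + 0 → 6
gcd(6, 1874886): 1874886 = 312481·6 + 0 → 6

6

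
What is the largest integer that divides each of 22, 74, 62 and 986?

22 = 2 · 11; 74 = 2 · 37; 62 = 2 · 31; 986 = 2 · 17 · 29
gcd takes min exponent of each prime: 2 = 2

2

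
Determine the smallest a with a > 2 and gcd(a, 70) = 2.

gcd(a, 70) = 2 forces 2 | a; write a = 2s. Then gcd(2s, 2·35) = 2·gcd(s, 35), so need gcd(s, 35) = 1.
2s > 2 gives s ≥ 2. The least s ≥ 2 coprime to 35 is 2, so a = 2·2 = 4.

4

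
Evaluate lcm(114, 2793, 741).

lcm(114, 2793) = 114·2793/gcd = 318402/57 = 5586
lcm(5586, 741) = 5586·741/gcd = 4139226/57 = 72618

72618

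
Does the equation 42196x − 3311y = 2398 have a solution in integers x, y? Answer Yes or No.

gcd(42196, 3311): 42196 = 12·3311 + 2464; 3311 = 1·2464 + 847; 2464 = 2·847 + 770; 847 = 1·770 + 77; 770 = 10·77 + 0 → 77
77 does not divide 2398, so a solution does not exist.

No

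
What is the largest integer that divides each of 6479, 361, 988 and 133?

6479 = 11 · 19 · 31; 361 = 19²; 988 = 2² · 13 · 19; 133 = 7 · 19
gcd takes min exponent of each prime: 19 = 19

19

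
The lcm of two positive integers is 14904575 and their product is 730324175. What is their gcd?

49

From gcd × lcm = pq: gcd = 730324175 / 14904575 = 49.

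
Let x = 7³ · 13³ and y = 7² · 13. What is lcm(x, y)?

753571

max exponent per prime: 7³ · 13³ = 753571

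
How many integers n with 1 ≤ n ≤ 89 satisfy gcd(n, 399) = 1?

Prime factors of 399: 3, 7, 19. Count integers ≤ 89 divisible by none of them.
By inclusion–exclusion: 89 − ⌊89/3⌋ − ⌊89/7⌋ − ⌊89/19⌋ + ⌊89/21⌋ + ⌊89/57⌋ + ⌊89/133⌋ − ⌊89/399⌋ = 49.

49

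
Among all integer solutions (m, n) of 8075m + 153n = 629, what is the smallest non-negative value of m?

gcd(8075, 153) = 17 (Euclid: 8075 = 52·153 + 119; 153 = 1·119 + 34; 119 = 3·34 + 17; 34 = 2·17 + 0), and 17 | 629.
Extended Euclid: 8075·(4) + 153·(-211) = 17. Scale by 37: m₀ = 148.
General solution m = m₀ + 9t; reducing mod 9 gives m = 4 (and n = -207).

4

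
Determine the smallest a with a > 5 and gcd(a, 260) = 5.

Multiples of 5 above 5: 5·2, 5·3, … . Need the cofactor coprime to 260/5 = 52.
Checking s = 2, 3, … the first with gcd(s, 52) = 1 is s = 3, giving 15.

15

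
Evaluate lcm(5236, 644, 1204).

5178404

5236 = 2² · 7 · 11 · 17; 644 = 2² · 7 · 23; 1204 = 2² · 7 · 43
lcm takes max exponent of each prime: 2² · 7 · 11 · 17 · 23 · 43 = 5178404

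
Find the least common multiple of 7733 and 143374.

5304838

gcd first: 143374 = 18·7733 + 4180; 7733 = 1·4180 + 3553; 4180 = 1·3553 + 627; 3553 = 5·627 + 418; 627 = 1·418 + 209; 418 = 2·209 + 0 → gcd = 209
lcm = 7733·143374/gcd = 1108711142/209 = 5304838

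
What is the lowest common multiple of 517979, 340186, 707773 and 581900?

lcm(517979, 340186) = 517979·340186/gcd = 176209204094/77 = 2288431222
lcm(2288431222, 707773) = 2288431222·707773/gcd = 1619689831288606/517 = 3132862342918
lcm(3132862342918, 581900) = 3132862342918·581900/gcd = 1823012597343984200/22 = 82864208970181100

82864208970181100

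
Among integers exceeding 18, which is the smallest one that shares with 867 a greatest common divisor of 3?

21

Multiples of 3 above 18: 3·7, 3·8, … . Need the cofactor coprime to 867/3 = 289.
Checking s = 7, 8, … the first with gcd(s, 289) = 1 is s = 7, giving 21.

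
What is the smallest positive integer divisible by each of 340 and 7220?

gcd first: 7220 = 21·340 + 80; 340 = 4·80 + 20; 80 = 4·20 + 0 → gcd = 20
lcm = 340·7220/gcd = 2454800/20 = 122740

122740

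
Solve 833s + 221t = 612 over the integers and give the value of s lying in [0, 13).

Reduce mod 221: 833s ≡ 612 (mod 221). With g = gcd(833, 221) = 17 dividing 612, divide through: 49s ≡ 36 (mod 13).
Since gcd(49, 13) = 1, s ≡ 36·(49)⁻¹ ≡ 1 (mod 13). Smallest non-negative: 1.

1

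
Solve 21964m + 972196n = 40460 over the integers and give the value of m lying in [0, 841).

Reduce mod 972196: 21964m ≡ 40460 (mod 972196). With g = gcd(21964, 972196) = 1156 dividing 40460, divide through: 19m ≡ 35 (mod 841).
Since gcd(19, 841) = 1, m ≡ 35·(19)⁻¹ ≡ 533 (mod 841). Smallest non-negative: 533.

533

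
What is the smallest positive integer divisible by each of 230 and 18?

2070

230 = 2 · 5 · 23; 18 = 2 · 3²
max exponents: 2 · 3² · 5 · 23 = 2070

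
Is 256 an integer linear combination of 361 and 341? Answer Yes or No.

Yes

By Bézout, 361m + 341n = 256 has integer solutions iff gcd(361, 341) | 256.
Euclid: 361 = 1·341 + 20; 341 = 17·20 + 1; 20 = 20·1 + 0. gcd = 1; 256 mod 1 = 0. Yes.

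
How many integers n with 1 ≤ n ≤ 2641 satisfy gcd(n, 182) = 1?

1045

Prime factors of 182: 2, 7, 13. Count integers ≤ 2641 divisible by none of them.
By inclusion–exclusion: 2641 − ⌊2641/2⌋ − ⌊2641/7⌋ − ⌊2641/13⌋ + ⌊2641/14⌋ + ⌊2641/26⌋ + ⌊2641/91⌋ − ⌊2641/182⌋ = 1045.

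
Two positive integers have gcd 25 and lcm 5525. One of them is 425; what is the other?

325

m·n = gcd·lcm = 25·5525 = 138125, so n = 138125/425 = 325.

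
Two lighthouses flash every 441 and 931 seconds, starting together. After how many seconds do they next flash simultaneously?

441 = 3² · 7²; 931 = 7² · 19
max exponents: 3² · 7² · 19 = 8379

8379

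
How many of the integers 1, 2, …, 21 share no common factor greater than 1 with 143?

19

Prime factors of 143: 11, 13. Count integers ≤ 21 divisible by none of them.
By inclusion–exclusion: 21 − ⌊21/11⌋ − ⌊21/13⌋ + ⌊21/143⌋ = 19.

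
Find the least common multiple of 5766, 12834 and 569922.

lcm(5766, 12834) = 5766·12834/gcd = 74000844/186 = 397854
lcm(397854, 569922) = 397854·569922/gcd = 226745747388/6 = 37790957898

37790957898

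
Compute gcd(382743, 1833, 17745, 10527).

3

gcd(382743, 1833): 382743 = 208·1833 + 1479; 1833 = 1·1479 + 354; 1479 = 4·354 + 63; 354 = 5·63 + 39; 63 = 1·39 + 24; 39 = 1·24 + 15; 24 = 1·15 + 9; 15 = 1·9 + 6; 9 = 1·6 + 3; 6 = 2·3 + 0 → 3
gcd(3, 17745): 17745 = 5915·3 + 0 → 3
gcd(3, 10527): 10527 = 3509·3 + 0 → 3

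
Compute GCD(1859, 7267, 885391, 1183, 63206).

gcd(1859, 7267): 7267 = 3·1859 + 1690; 1859 = 1·1690 + 169; 1690 = 10·169 + 0 → 169
gcd(169, 885391): 885391 = 5239·169 + 0 → 169
gcd(169, 1183): 1183 = 7·169 + 0 → 169
gcd(169, 63206): 63206 = 374·169 + 0 → 169

169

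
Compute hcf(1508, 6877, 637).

13

1508 = 2² · 13 · 29; 6877 = 13 · 23²; 637 = 7² · 13
gcd takes min exponent of each prime: 13 = 13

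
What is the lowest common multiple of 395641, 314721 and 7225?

10771326225

395641 = 17² · 37²; 314721 = 3² · 11² · 17²; 7225 = 5² · 17²
lcm takes max exponent of each prime: 3² · 5² · 11² · 17² · 37² = 10771326225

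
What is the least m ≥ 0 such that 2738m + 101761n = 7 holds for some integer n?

89236

Euclid: 101761 = 37·2738 + 455; 2738 = 6·455 + 8; 455 = 56·8 + 7; 8 = 1·7 + 1; 7 = 7·1 + 0 → gcd = 1; 7 = 1·7.
Back-substitution yields 2738·(12748) + 101761·(-343) = 1, so one solution is m = 12748·7 = 89236, n = -343·7 = -2401.
Solutions in m differ by 101761/1 = 101761; the one in [0, 101761) is 89236 mod 101761 = 89236.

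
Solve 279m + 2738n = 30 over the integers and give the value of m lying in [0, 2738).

1796

Reduce mod 2738: 279m ≡ 30 (mod 2738). With g = gcd(279, 2738) = 1 dividing 30, divide through: 279m ≡ 30 (mod 2738).
Since gcd(279, 2738) = 1, m ≡ 30·(279)⁻¹ ≡ 1796 (mod 2738). Smallest non-negative: 1796.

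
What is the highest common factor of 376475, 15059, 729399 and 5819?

11

gcd(376475, 15059): 376475 = 25·15059 + 0 → 15059
gcd(15059, 729399): 729399 = 48·15059 + 6567; 15059 = 2·6567 + 1925; 6567 = 3·1925 + 792; 1925 = 2·792 + 341; 792 = 2·341 + 110; 341 = 3·110 + 11; 110 = 10·11 + 0 → 11
gcd(11, 5819): 5819 = 529·11 + 0 → 11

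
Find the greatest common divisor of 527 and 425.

17

Euclid: 527 = 1·425 + 102; 425 = 4·102 + 17; 102 = 6·17 + 0. Last nonzero remainder: 17.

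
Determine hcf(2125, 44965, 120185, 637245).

2125 = 5³ · 17; 44965 = 5 · 17 · 23²; 120185 = 5 · 13 · 43²; 637245 = 3² · 5 · 7² · 17²
gcd takes min exponent of each prime: 5 = 5

5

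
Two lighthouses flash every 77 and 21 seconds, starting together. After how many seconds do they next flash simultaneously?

77 = 7 · 11; 21 = 3 · 7
max exponents: 3 · 7 · 11 = 231

231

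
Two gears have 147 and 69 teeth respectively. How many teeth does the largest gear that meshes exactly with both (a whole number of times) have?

147 = 3 · 7²
69 = 3 · 23
Common: 3 = 3

3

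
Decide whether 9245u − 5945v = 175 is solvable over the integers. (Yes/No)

gcd(9245, 5945): 9245 = 1·5945 + 3300; 5945 = 1·3300 + 2645; 3300 = 1·2645 + 655; 2645 = 4·655 + 25; 655 = 26·25 + 5; 25 = 5·5 + 0 → 5
5 divides 175, so a solution exists.

Yes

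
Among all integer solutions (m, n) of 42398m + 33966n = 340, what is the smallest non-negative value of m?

137

Euclid: 42398 = 1·33966 + 8432; 33966 = 4·8432 + 238; 8432 = 35·238 + 102; 238 = 2·102 + 34; 102 = 3·34 + 0 → gcd = 34; 340 = 34·10.
Back-substitution yields 42398·(-286) + 33966·(357) = 34, so one solution is m = -286·10 = -2860, n = 357·10 = 3570.
Solutions in m differ by 33966/34 = 999; the one in [0, 999) is -2860 mod 999 = 137.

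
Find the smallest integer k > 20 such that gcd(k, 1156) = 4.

1156 = 4·289. Any k with gcd(k, 1156) = 4 is a multiple of 4, say 4s, with s coprime to 289.
Need s > 20/4, so s ≥ 6. First s ≥ 6 with gcd(s, 289) = 1 is s = 6. Thus k = 4·6 = 24.

24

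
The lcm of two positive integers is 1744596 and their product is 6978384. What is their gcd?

4

gcd·lcm = product, so gcd = 6978384/1744596 = 4.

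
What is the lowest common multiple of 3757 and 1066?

gcd first: 3757 = 3·1066 + 559; 1066 = 1·559 + 507; 559 = 1·507 + 52; 507 = 9·52 + 39; 52 = 1·39 + 13; 39 = 3·13 + 0 → gcd = 13
lcm = 3757·1066/gcd = 4004962/13 = 308074

308074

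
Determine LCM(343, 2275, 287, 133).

343 = 7³; 2275 = 5² · 7 · 13; 287 = 7 · 41; 133 = 7 · 19
lcm takes max exponent of each prime: 5² · 7³ · 13 · 19 · 41 = 86839025

86839025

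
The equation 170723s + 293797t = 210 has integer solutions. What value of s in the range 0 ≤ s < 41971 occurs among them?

19145

Euclid: 293797 = 1·170723 + 123074; 170723 = 1·123074 + 47649; 123074 = 2·47649 + 27776; 47649 = 1·27776 + 19873; 27776 = 1·19873 + 7903; 19873 = 2·7903 + 4067; 7903 = 1·4067 + 3836; 4067 = 1·3836 + 231; 3836 = 16·231 + 140; 231 = 1·140 + 91; 140 = 1·91 + 49; 91 = 1·49 + 42; 49 = 1·42 + 7; 42 = 6·7 + 0 → gcd = 7; 210 = 7·30.
Back-substitution yields 170723·(-6357) + 293797·(3694) = 7, so one solution is s = -6357·30 = -190710, t = 3694·30 = 110820.
Solutions in s differ by 293797/7 = 41971; the one in [0, 41971) is -190710 mod 41971 = 19145.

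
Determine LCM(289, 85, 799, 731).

2920345

289 = 17²; 85 = 5 · 17; 799 = 17 · 47; 731 = 17 · 43
lcm takes max exponent of each prime: 5 · 17² · 43 · 47 = 2920345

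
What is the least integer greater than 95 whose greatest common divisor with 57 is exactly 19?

133

57 = 19·3. Any x with gcd(x, 57) = 19 is a multiple of 19, say 19s, with s coprime to 3.
Need s > 95/19, so s ≥ 6. First s ≥ 6 with gcd(s, 3) = 1 is s = 7. Thus x = 19·7 = 133.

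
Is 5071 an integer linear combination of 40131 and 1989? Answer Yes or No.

No

gcd(40131, 1989): 40131 = 20·1989 + 351; 1989 = 5·351 + 234; 351 = 1·234 + 117; 234 = 2·117 + 0 → 117
117 does not divide 5071, so a solution does not exist.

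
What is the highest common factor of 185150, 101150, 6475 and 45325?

185150 = 2 · 5² · 7 · 23²; 101150 = 2 · 5² · 7 · 17²; 6475 = 5² · 7 · 37; 45325 = 5² · 7² · 37
gcd takes min exponent of each prime: 5² · 7 = 175

175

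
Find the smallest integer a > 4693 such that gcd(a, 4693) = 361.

Multiples of 361 above 4693: 361·14, 361·15, … . Need the cofactor coprime to 4693/361 = 13.
Checking s = 14, 15, … the first with gcd(s, 13) = 1 is s = 14, giving 5054.

5054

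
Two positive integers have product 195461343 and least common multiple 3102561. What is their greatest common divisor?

gcd·lcm = product, so gcd = 195461343/3102561 = 63.

63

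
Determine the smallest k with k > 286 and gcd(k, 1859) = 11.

297

gcd(k, 1859) = 11 forces 11 | k; write k = 11s. Then gcd(11s, 11·169) = 11·gcd(s, 169), so need gcd(s, 169) = 1.
11s > 286 gives s ≥ 27. The least s ≥ 27 coprime to 169 is 27, so k = 11·27 = 297.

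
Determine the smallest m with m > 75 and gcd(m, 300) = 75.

Multiples of 75 above 75: 75·2, 75·3, … . Need the cofactor coprime to 300/75 = 4.
Checking s = 2, 3, … the first with gcd(s, 4) = 1 is s = 3, giving 225.

225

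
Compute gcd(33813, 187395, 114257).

33813 = 3² · 13 · 17²; 187395 = 3 · 5 · 13 · 31²; 114257 = 11 · 13 · 17 · 47
gcd takes min exponent of each prime: 13 = 13

13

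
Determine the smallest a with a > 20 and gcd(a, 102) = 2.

102 = 2·51. Any a with gcd(a, 102) = 2 is a multiple of 2, say 2s, with s coprime to 51.
Need s > 20/2, so s ≥ 11. First s ≥ 11 with gcd(s, 51) = 1 is s = 11. Thus a = 2·11 = 22.

22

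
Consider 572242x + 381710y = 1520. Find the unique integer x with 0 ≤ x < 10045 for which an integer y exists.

6495

Reduce mod 381710: 572242x ≡ 1520 (mod 381710). With g = gcd(572242, 381710) = 38 dividing 1520, divide through: 15059x ≡ 40 (mod 10045).
Since gcd(15059, 10045) = 1, x ≡ 40·(15059)⁻¹ ≡ 6495 (mod 10045). Smallest non-negative: 6495.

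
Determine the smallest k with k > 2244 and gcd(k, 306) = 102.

Multiples of 102 above 2244: 102·23, 102·24, … . Need the cofactor coprime to 306/102 = 3.
Checking s = 23, 24, … the first with gcd(s, 3) = 1 is s = 23, giving 2346.

2346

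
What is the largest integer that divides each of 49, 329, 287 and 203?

gcd(49, 329): 329 = 6·49 + 35; 49 = 1·35 + 14; 35 = 2·14 + 7; 14 = 2·7 + 0 → 7
gcd(7, 287): 287 = 41·7 + 0 → 7
gcd(7, 203): 203 = 29·7 + 0 → 7

7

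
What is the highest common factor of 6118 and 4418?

2

6118 = 2 · 7 · 19 · 23
4418 = 2 · 47²
Common: 2 = 2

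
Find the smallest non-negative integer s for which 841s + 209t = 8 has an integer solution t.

Euclid: 841 = 4·209 + 5; 209 = 41·5 + 4; 5 = 1·4 + 1; 4 = 4·1 + 0 → gcd = 1; 8 = 1·8.
Back-substitution yields 841·(42) + 209·(-169) = 1, so one solution is s = 42·8 = 336, t = -169·8 = -1352.
Solutions in s differ by 209/1 = 209; the one in [0, 209) is 336 mod 209 = 127.

127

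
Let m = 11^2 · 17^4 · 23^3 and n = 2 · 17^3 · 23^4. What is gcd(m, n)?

59776471

min exponent per shared prime: 17^3 · 23^3 = 59776471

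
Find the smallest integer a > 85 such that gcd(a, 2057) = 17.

gcd(a, 2057) = 17 forces 17 | a; write a = 17s. Then gcd(17s, 17·121) = 17·gcd(s, 121), so need gcd(s, 121) = 1.
17s > 85 gives s ≥ 6. The least s ≥ 6 coprime to 121 is 6, so a = 17·6 = 102.

102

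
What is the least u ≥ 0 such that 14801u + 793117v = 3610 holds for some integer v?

gcd(14801, 793117) = 361 (Euclid: 793117 = 53·14801 + 8664; 14801 = 1·8664 + 6137; 8664 = 1·6137 + 2527; 6137 = 2·2527 + 1083; 2527 = 2·1083 + 361; 1083 = 3·361 + 0), and 361 | 3610.
Extended Euclid: 14801·(-643) + 793117·(12) = 361. Scale by 10: u₀ = -6430.
General solution u = u₀ + 2197t; reducing mod 2197 gives u = 161 (and v = -3).

161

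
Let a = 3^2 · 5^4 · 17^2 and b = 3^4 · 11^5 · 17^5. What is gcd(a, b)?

min exponent per shared prime: 3^2 · 17^2 = 2601

2601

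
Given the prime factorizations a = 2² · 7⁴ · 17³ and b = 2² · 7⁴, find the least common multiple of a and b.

47184452

max exponent per prime: 2² · 7⁴ · 17³ = 47184452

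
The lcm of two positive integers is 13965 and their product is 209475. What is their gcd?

15

From gcd × lcm = uv: gcd = 209475 / 13965 = 15.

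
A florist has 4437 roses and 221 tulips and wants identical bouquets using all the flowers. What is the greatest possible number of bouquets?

17

4437 = 3² · 17 · 29
221 = 13 · 17
Common: 17 = 17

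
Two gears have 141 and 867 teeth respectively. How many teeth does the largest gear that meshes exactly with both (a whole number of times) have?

3

141 = 3 · 47
867 = 3 · 17²
Common: 3 = 3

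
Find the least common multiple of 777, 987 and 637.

3323229

777 = 3 · 7 · 37; 987 = 3 · 7 · 47; 637 = 7² · 13
lcm takes max exponent of each prime: 3 · 7² · 13 · 37 · 47 = 3323229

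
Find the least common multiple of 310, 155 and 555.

310 = 2 · 5 · 31; 155 = 5 · 31; 555 = 3 · 5 · 37
lcm takes max exponent of each prime: 2 · 3 · 5 · 31 · 37 = 34410

34410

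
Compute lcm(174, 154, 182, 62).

5399394

174 = 2 · 3 · 29; 154 = 2 · 7 · 11; 182 = 2 · 7 · 13; 62 = 2 · 31
lcm takes max exponent of each prime: 2 · 3 · 7 · 11 · 13 · 29 · 31 = 5399394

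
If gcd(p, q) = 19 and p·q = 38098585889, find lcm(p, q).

2005188731

For any two positive integers, gcd × lcm equals their product. Hence lcm = 38098585889 / 19 = 2005188731.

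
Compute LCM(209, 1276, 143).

209 = 11 · 19; 1276 = 2² · 11 · 29; 143 = 11 · 13
lcm takes max exponent of each prime: 2² · 11 · 13 · 19 · 29 = 315172

315172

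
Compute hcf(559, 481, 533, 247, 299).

gcd(559, 481): 559 = 1·481 + 78; 481 = 6·78 + 13; 78 = 6·13 + 0 → 13
gcd(13, 533): 533 = 41·13 + 0 → 13
gcd(13, 247): 247 = 19·13 + 0 → 13
gcd(13, 299): 299 = 23·13 + 0 → 13

13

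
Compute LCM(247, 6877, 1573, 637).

774700927

247 = 13 · 19; 6877 = 13 · 23²; 1573 = 11² · 13; 637 = 7² · 13
lcm takes max exponent of each prime: 7² · 11² · 13 · 19 · 23² = 774700927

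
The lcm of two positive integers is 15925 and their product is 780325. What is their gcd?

49

gcd·lcm = product, so gcd = 780325/15925 = 49.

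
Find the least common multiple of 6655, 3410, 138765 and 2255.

6655 = 5 · 11³; 3410 = 2 · 5 · 11 · 31; 138765 = 3 · 5 · 11 · 29²; 2255 = 5 · 11 · 41
lcm takes max exponent of each prime: 2 · 3 · 5 · 11³ · 29² · 31 · 41 = 42681616230

42681616230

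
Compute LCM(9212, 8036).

377692

gcd first: 9212 = 1·8036 + 1176; 8036 = 6·1176 + 980; 1176 = 1·980 + 196; 980 = 5·196 + 0 → gcd = 196
lcm = 9212·8036/gcd = 74027632/196 = 377692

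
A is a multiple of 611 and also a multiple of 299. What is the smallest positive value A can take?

gcd first: 611 = 2·299 + 13; 299 = 23·13 + 0 → gcd = 13
lcm = 611·299/gcd = 182689/13 = 14053

14053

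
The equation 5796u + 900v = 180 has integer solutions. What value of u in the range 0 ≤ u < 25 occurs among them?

gcd(5796, 900) = 36 (Euclid: 5796 = 6·900 + 396; 900 = 2·396 + 108; 396 = 3·108 + 72; 108 = 1·72 + 36; 72 = 2·36 + 0), and 36 | 180.
Extended Euclid: 5796·(-9) + 900·(58) = 36. Scale by 5: u₀ = -45.
General solution u = u₀ + 25t; reducing mod 25 gives u = 5 (and v = -32).

5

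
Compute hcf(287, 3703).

7

Euclid: 3703 = 12·287 + 259; 287 = 1·259 + 28; 259 = 9·28 + 7; 28 = 4·7 + 0. Last nonzero remainder: 7.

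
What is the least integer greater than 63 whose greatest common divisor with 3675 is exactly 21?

gcd(m, 3675) = 21 forces 21 | m; write m = 21s. Then gcd(21s, 21·175) = 21·gcd(s, 175), so need gcd(s, 175) = 1.
21s > 63 gives s ≥ 4. The least s ≥ 4 coprime to 175 is 4, so m = 21·4 = 84.

84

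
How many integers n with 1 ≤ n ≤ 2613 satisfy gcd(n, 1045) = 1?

1801

Prime factors of 1045: 5, 11, 19. Count integers ≤ 2613 divisible by none of them.
By inclusion–exclusion: 2613 − ⌊2613/5⌋ − ⌊2613/11⌋ − ⌊2613/19⌋ + ⌊2613/55⌋ + ⌊2613/95⌋ + ⌊2613/209⌋ − ⌊2613/1045⌋ = 1801.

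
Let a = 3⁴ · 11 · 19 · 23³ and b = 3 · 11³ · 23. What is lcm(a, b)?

24922992303

max exponent per prime: 3⁴ · 11³ · 19 · 23³ = 24922992303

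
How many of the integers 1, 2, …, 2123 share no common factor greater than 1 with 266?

862

266 = 2·7·19. Inclusion–exclusion on these primes:
2123 − ⌊2123/2⌋ − ⌊2123/7⌋ − ⌊2123/19⌋ + ⌊2123/14⌋ + ⌊2123/38⌋ + ⌊2123/133⌋ − ⌊2123/266⌋ = 862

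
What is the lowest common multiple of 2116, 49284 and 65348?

425925782532

2116 = 2² · 23²; 49284 = 2² · 3² · 37²; 65348 = 2² · 17 · 31²
lcm takes max exponent of each prime: 2² · 3² · 17 · 23² · 31² · 37² = 425925782532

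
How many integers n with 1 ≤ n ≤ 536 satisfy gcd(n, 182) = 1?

212

182 = 2·7·13. Inclusion–exclusion on these primes:
536 − ⌊536/2⌋ − ⌊536/7⌋ − ⌊536/13⌋ + ⌊536/14⌋ + ⌊536/26⌋ + ⌊536/91⌋ − ⌊536/182⌋ = 212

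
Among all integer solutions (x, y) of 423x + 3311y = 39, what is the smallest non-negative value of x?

gcd(423, 3311) = 1 (Euclid: 3311 = 7·423 + 350; 423 = 1·350 + 73; 350 = 4·73 + 58; 73 = 1·58 + 15; 58 = 3·15 + 13; 15 = 1·13 + 2; 13 = 6·2 + 1; 2 = 2·1 + 0), and 1 | 39.
Extended Euclid: 423·(-1542) + 3311·(197) = 1. Scale by 39: x₀ = -60138.
General solution x = x₀ + 3311t; reducing mod 3311 gives x = 2771 (and y = -354).

2771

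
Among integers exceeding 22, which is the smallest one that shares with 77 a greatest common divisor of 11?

33

77 = 11·7. Any x with gcd(x, 77) = 11 is a multiple of 11, say 11s, with s coprime to 7.
Need s > 22/11, so s ≥ 3. First s ≥ 3 with gcd(s, 7) = 1 is s = 3. Thus x = 11·3 = 33.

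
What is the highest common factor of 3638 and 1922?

Euclid: 3638 = 1·1922 + 1716; 1922 = 1·1716 + 206; 1716 = 8·206 + 68; 206 = 3·68 + 2; 68 = 34·2 + 0. Last nonzero remainder: 2.

2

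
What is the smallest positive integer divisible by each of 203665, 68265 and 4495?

lcm(203665, 68265) = 203665·68265/gcd = 13903191225/5 = 2780638245
lcm(2780638245, 4495) = 2780638245·4495/gcd = 12498968911275/5 = 2499793782255

2499793782255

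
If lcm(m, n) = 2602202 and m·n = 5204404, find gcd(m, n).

gcd·lcm = product, so gcd = 5204404/2602202 = 2.

2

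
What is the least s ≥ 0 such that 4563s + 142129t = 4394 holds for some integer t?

Reduce mod 142129: 4563s ≡ 4394 (mod 142129). With g = gcd(4563, 142129) = 169 dividing 4394, divide through: 27s ≡ 26 (mod 841).
Since gcd(27, 841) = 1, s ≡ 26·(27)⁻¹ ≡ 219 (mod 841). Smallest non-negative: 219.

219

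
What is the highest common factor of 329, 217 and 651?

7

gcd(329, 217): 329 = 1·217 + 112; 217 = 1·112 + 105; 112 = 1·105 + 7; 105 = 15·7 + 0 → 7
gcd(7, 651): 651 = 93·7 + 0 → 7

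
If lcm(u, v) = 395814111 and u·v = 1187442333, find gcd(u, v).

3

gcd·lcm = product, so gcd = 1187442333/395814111 = 3.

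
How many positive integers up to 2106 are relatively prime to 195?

1037

195 = 3·5·13. Inclusion–exclusion on these primes:
2106 − ⌊2106/3⌋ − ⌊2106/5⌋ − ⌊2106/13⌋ + ⌊2106/15⌋ + ⌊2106/39⌋ + ⌊2106/65⌋ − ⌊2106/195⌋ = 1037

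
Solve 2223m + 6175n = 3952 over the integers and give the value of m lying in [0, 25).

24

Euclid: 6175 = 2·2223 + 1729; 2223 = 1·1729 + 494; 1729 = 3·494 + 247; 494 = 2·247 + 0 → gcd = 247; 3952 = 247·16.
Back-substitution yields 2223·(-11) + 6175·(4) = 247, so one solution is m = -11·16 = -176, n = 4·16 = 64.
Solutions in m differ by 6175/247 = 25; the one in [0, 25) is -176 mod 25 = 24.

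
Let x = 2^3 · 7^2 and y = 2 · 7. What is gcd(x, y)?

min exponent per shared prime: 2 · 7 = 14

14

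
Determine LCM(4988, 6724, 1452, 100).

lcm(4988, 6724) = 4988·6724/gcd = 33539312/4 = 8384828
lcm(8384828, 1452) = 8384828·1452/gcd = 12174770256/4 = 3043692564
lcm(3043692564, 100) = 3043692564·100/gcd = 304369256400/4 = 76092314100

76092314100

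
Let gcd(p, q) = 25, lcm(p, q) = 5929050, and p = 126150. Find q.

1175

p·q = gcd·lcm = 25·5929050 = 148226250, so q = 148226250/126150 = 1175.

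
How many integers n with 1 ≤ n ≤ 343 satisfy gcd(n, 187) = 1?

Prime factors of 187: 11, 17. Count integers ≤ 343 divisible by none of them.
By inclusion–exclusion: 343 − ⌊343/11⌋ − ⌊343/17⌋ + ⌊343/187⌋ = 293.

293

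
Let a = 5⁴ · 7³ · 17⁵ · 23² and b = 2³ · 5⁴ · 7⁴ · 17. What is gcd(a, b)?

min exponent per shared prime: 5⁴ · 7³ · 17 = 3644375

3644375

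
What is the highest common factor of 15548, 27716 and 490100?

676

gcd(15548, 27716): 27716 = 1·15548 + 12168; 15548 = 1·12168 + 3380; 12168 = 3·3380 + 2028; 3380 = 1·2028 + 1352; 2028 = 1·1352 + 676; 1352 = 2·676 + 0 → 676
gcd(676, 490100): 490100 = 725·676 + 0 → 676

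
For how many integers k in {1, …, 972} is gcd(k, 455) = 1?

615

455 = 5·7·13. Inclusion–exclusion on these primes:
972 − ⌊972/5⌋ − ⌊972/7⌋ − ⌊972/13⌋ + ⌊972/35⌋ + ⌊972/65⌋ + ⌊972/91⌋ − ⌊972/455⌋ = 615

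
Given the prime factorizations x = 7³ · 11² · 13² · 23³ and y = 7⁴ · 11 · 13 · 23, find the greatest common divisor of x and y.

min exponent per shared prime: 7³ · 11 · 13 · 23 = 1128127

1128127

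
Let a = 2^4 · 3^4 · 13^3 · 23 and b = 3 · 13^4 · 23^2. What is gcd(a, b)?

min exponent per shared prime: 3 · 13^3 · 23 = 151593

151593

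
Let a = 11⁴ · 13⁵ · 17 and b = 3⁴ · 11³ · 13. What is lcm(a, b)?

max exponent per prime: 3⁴ · 11⁴ · 13⁵ · 17 = 7485510819501

7485510819501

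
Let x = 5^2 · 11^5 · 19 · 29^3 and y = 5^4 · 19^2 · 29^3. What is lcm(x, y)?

max exponent per prime: 5^4 · 11^5 · 19^2 · 29^3 = 886226309299375

886226309299375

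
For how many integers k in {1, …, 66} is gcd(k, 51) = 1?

Prime factors of 51: 3, 17. Count integers ≤ 66 divisible by none of them.
By inclusion–exclusion: 66 − ⌊66/3⌋ − ⌊66/17⌋ + ⌊66/51⌋ = 42.

42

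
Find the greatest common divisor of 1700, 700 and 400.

gcd(1700, 700): 1700 = 2·700 + 300; 700 = 2·300 + 100; 300 = 3·100 + 0 → 100
gcd(100, 400): 400 = 4·100 + 0 → 100

100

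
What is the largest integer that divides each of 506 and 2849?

11

506 = 2 · 11 · 23
2849 = 7 · 11 · 37
Common: 11 = 11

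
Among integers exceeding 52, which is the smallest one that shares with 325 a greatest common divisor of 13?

Multiples of 13 above 52: 13·5, 13·6, … . Need the cofactor coprime to 325/13 = 25.
Checking s = 5, 6, … the first with gcd(s, 25) = 1 is s = 6, giving 78.

78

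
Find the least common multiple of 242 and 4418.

242 = 2 · 11²; 4418 = 2 · 47²
max exponents: 2 · 11² · 47² = 534578

534578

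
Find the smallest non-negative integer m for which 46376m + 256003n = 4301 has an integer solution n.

933

Reduce mod 256003: 46376m ≡ 4301 (mod 256003). With g = gcd(46376, 256003) = 187 dividing 4301, divide through: 248m ≡ 23 (mod 1369).
Since gcd(248, 1369) = 1, m ≡ 23·(248)⁻¹ ≡ 933 (mod 1369). Smallest non-negative: 933.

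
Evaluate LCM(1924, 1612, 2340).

2683980

1924 = 2² · 13 · 37; 1612 = 2² · 13 · 31; 2340 = 2² · 3² · 5 · 13
lcm takes max exponent of each prime: 2² · 3² · 5 · 13 · 31 · 37 = 2683980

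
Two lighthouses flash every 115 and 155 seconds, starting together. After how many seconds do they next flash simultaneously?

3565

gcd first: 155 = 1·115 + 40; 115 = 2·40 + 35; 40 = 1·35 + 5; 35 = 7·5 + 0 → gcd = 5
lcm = 115·155/gcd = 17825/5 = 3565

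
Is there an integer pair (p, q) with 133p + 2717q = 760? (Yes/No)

Yes

gcd(133, 2717): 2717 = 20·133 + 57; 133 = 2·57 + 19; 57 = 3·19 + 0 → 19
19 divides 760, so a solution exists.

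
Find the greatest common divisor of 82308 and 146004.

12

Euclid: 146004 = 1·82308 + 63696; 82308 = 1·63696 + 18612; 63696 = 3·18612 + 7860; 18612 = 2·7860 + 2892; 7860 = 2·2892 + 2076; 2892 = 1·2076 + 816; 2076 = 2·816 + 444; 816 = 1·444 + 372; 444 = 1·372 + 72; 372 = 5·72 + 12; 72 = 6·12 + 0. Last nonzero remainder: 12.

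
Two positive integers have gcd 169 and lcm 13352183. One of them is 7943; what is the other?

284089

Using uv = gcd(u,v)·lcm(u,v) = 169·13352183 = 2256518927, we get v = 2256518927/7943 = 284089.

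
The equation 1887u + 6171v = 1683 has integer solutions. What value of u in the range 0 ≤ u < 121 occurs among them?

gcd(1887, 6171) = 51 (Euclid: 6171 = 3·1887 + 510; 1887 = 3·510 + 357; 510 = 1·357 + 153; 357 = 2·153 + 51; 153 = 3·51 + 0), and 51 | 1683.
Extended Euclid: 1887·(36) + 6171·(-11) = 51. Scale by 33: u₀ = 1188.
General solution u = u₀ + 121t; reducing mod 121 gives u = 99 (and v = -30).

99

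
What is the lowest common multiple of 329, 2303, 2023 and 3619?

7321237

329 = 7 · 47; 2303 = 7² · 47; 2023 = 7 · 17²; 3619 = 7 · 11 · 47
lcm takes max exponent of each prime: 7² · 11 · 17² · 47 = 7321237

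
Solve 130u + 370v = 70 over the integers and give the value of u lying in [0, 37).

29

Reduce mod 370: 130u ≡ 70 (mod 370). With g = gcd(130, 370) = 10 dividing 70, divide through: 13u ≡ 7 (mod 37).
Since gcd(13, 37) = 1, u ≡ 7·(13)⁻¹ ≡ 29 (mod 37). Smallest non-negative: 29.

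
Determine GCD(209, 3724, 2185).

209 = 11 · 19; 3724 = 2² · 7² · 19; 2185 = 5 · 19 · 23
gcd takes min exponent of each prime: 19 = 19

19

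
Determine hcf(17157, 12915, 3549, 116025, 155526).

gcd(17157, 12915): 17157 = 1·12915 + 4242; 12915 = 3·4242 + 189; 4242 = 22·189 + 84; 189 = 2·84 + 21; 84 = 4·21 + 0 → 21
gcd(21, 3549): 3549 = 169·21 + 0 → 21
gcd(21, 116025): 116025 = 5525·21 + 0 → 21
gcd(21, 155526): 155526 = 7406·21 + 0 → 21

21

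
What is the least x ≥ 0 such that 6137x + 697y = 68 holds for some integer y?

20

gcd(6137, 697) = 17 (Euclid: 6137 = 8·697 + 561; 697 = 1·561 + 136; 561 = 4·136 + 17; 136 = 8·17 + 0), and 17 | 68.
Extended Euclid: 6137·(5) + 697·(-44) = 17. Scale by 4: x₀ = 20.
General solution x = x₀ + 41t; reducing mod 41 gives x = 20 (and y = -176).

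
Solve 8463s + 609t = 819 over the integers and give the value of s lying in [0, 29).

Euclid: 8463 = 13·609 + 546; 609 = 1·546 + 63; 546 = 8·63 + 42; 63 = 1·42 + 21; 42 = 2·21 + 0 → gcd = 21; 819 = 21·39.
Back-substitution yields 8463·(-10) + 609·(139) = 21, so one solution is s = -10·39 = -390, t = 139·39 = 5421.
Solutions in s differ by 609/21 = 29; the one in [0, 29) is -390 mod 29 = 16.

16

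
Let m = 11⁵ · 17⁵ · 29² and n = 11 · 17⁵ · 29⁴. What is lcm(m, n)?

max exponent per prime: 11⁵ · 17⁵ · 29⁴ = 161733514621356667

161733514621356667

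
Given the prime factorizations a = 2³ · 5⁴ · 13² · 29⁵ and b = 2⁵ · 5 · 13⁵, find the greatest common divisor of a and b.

6760

min exponent per shared prime: 2³ · 5 · 13² = 6760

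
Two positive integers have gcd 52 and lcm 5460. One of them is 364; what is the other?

a·b = gcd·lcm = 52·5460 = 283920, so b = 283920/364 = 780.

780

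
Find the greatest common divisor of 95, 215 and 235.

gcd(95, 215): 215 = 2·95 + 25; 95 = 3·25 + 20; 25 = 1·20 + 5; 20 = 4·5 + 0 → 5
gcd(5, 235): 235 = 47·5 + 0 → 5

5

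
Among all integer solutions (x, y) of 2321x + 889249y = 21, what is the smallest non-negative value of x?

Reduce mod 889249: 2321x ≡ 21 (mod 889249). With g = gcd(2321, 889249) = 1 dividing 21, divide through: 2321x ≡ 21 (mod 889249).
Since gcd(2321, 889249) = 1, x ≡ 21·(2321)⁻¹ ≡ 566652 (mod 889249). Smallest non-negative: 566652.

566652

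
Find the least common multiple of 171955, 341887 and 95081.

lcm(171955, 341887) = 171955·341887/gcd = 58789179085/2023 = 29060395
lcm(29060395, 95081) = 29060395·95081/gcd = 2763091416995/2023 = 1365838565

1365838565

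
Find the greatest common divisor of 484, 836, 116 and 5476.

4

gcd(484, 836): 836 = 1·484 + 352; 484 = 1·352 + 132; 352 = 2·132 + 88; 132 = 1·88 + 44; 88 = 2·44 + 0 → 44
gcd(44, 116): 116 = 2·44 + 28; 44 = 1·28 + 16; 28 = 1·16 + 12; 16 = 1·12 + 4; 12 = 3·4 + 0 → 4
gcd(4, 5476): 5476 = 1369·4 + 0 → 4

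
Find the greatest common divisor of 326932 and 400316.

4

326932 = 2² · 37 · 47²
400316 = 2² · 7 · 17 · 29²
Common: 2² = 4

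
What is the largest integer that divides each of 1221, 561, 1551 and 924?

33

1221 = 3 · 11 · 37; 561 = 3 · 11 · 17; 1551 = 3 · 11 · 47; 924 = 2² · 3 · 7 · 11
gcd takes min exponent of each prime: 3 · 11 = 33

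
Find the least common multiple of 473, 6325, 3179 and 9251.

66103251775

473 = 11 · 43; 6325 = 5² · 11 · 23; 3179 = 11 · 17²; 9251 = 11 · 29²
lcm takes max exponent of each prime: 5² · 11 · 17² · 23 · 29² · 43 = 66103251775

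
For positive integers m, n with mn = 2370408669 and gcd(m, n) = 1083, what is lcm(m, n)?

2188743

gcd·lcm = product, so lcm = 2370408669/1083 = 2188743.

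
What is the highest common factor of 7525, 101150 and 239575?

gcd(7525, 101150): 101150 = 13·7525 + 3325; 7525 = 2·3325 + 875; 3325 = 3·875 + 700; 875 = 1·700 + 175; 700 = 4·175 + 0 → 175
gcd(175, 239575): 239575 = 1369·175 + 0 → 175

175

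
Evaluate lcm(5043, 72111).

5043 = 3 · 41²; 72111 = 3 · 13 · 43²
max exponents: 3 · 13 · 41² · 43² = 121218591

121218591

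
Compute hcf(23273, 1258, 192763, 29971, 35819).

gcd(23273, 1258): 23273 = 18·1258 + 629; 1258 = 2·629 + 0 → 629
gcd(629, 192763): 192763 = 306·629 + 289; 629 = 2·289 + 51; 289 = 5·51 + 34; 51 = 1·34 + 17; 34 = 2·17 + 0 → 17
gcd(17, 29971): 29971 = 1763·17 + 0 → 17
gcd(17, 35819): 35819 = 2107·17 + 0 → 17

17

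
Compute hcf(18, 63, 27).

18 = 2 · 3²; 63 = 3² · 7; 27 = 3³
gcd takes min exponent of each prime: 3² = 9

9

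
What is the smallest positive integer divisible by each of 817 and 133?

5719

817 = 19 · 43; 133 = 7 · 19
max exponents: 7 · 19 · 43 = 5719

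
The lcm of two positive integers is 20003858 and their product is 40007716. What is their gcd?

gcd·lcm = product, so gcd = 40007716/20003858 = 2.

2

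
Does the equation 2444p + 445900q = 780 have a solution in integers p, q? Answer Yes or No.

Yes

By Bézout, 2444p + 445900q = 780 has integer solutions iff gcd(2444, 445900) | 780.
Euclid: 445900 = 182·2444 + 1092; 2444 = 2·1092 + 260; 1092 = 4·260 + 52; 260 = 5·52 + 0. gcd = 52; 780 mod 52 = 0. Yes.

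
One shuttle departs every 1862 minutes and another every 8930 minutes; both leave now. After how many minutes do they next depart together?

1862 = 2 · 7² · 19; 8930 = 2 · 5 · 19 · 47
max exponents: 2 · 5 · 7² · 19 · 47 = 437570

437570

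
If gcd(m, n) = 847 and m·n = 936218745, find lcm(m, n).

1105335

Since gcd(m,n)·lcm(m,n) = mn, lcm = 936218745/847 = 1105335.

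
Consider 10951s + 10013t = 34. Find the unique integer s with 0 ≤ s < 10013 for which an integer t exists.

Reduce mod 10013: 10951s ≡ 34 (mod 10013). With g = gcd(10951, 10013) = 1 dividing 34, divide through: 10951s ≡ 34 (mod 10013).
Since gcd(10951, 10013) = 1, s ≡ 34·(10951)⁻¹ ≡ 9095 (mod 10013). Smallest non-negative: 9095.

9095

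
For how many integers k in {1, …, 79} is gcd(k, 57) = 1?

57 = 3·19. Inclusion–exclusion on these primes:
79 − ⌊79/3⌋ − ⌊79/19⌋ + ⌊79/57⌋ = 50

50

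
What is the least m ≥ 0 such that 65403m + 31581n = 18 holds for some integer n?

1677

gcd(65403, 31581) = 9 (Euclid: 65403 = 2·31581 + 2241; 31581 = 14·2241 + 207; 2241 = 10·207 + 171; 207 = 1·171 + 36; 171 = 4·36 + 27; 36 = 1·27 + 9; 27 = 3·9 + 0), and 9 | 18.
Extended Euclid: 65403·(-916) + 31581·(1897) = 9. Scale by 2: m₀ = -1832.
General solution m = m₀ + 3509t; reducing mod 3509 gives m = 1677 (and n = -3473).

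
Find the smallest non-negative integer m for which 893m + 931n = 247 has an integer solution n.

18

Reduce mod 931: 893m ≡ 247 (mod 931). With g = gcd(893, 931) = 19 dividing 247, divide through: 47m ≡ 13 (mod 49).
Since gcd(47, 49) = 1, m ≡ 13·(47)⁻¹ ≡ 18 (mod 49). Smallest non-negative: 18.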